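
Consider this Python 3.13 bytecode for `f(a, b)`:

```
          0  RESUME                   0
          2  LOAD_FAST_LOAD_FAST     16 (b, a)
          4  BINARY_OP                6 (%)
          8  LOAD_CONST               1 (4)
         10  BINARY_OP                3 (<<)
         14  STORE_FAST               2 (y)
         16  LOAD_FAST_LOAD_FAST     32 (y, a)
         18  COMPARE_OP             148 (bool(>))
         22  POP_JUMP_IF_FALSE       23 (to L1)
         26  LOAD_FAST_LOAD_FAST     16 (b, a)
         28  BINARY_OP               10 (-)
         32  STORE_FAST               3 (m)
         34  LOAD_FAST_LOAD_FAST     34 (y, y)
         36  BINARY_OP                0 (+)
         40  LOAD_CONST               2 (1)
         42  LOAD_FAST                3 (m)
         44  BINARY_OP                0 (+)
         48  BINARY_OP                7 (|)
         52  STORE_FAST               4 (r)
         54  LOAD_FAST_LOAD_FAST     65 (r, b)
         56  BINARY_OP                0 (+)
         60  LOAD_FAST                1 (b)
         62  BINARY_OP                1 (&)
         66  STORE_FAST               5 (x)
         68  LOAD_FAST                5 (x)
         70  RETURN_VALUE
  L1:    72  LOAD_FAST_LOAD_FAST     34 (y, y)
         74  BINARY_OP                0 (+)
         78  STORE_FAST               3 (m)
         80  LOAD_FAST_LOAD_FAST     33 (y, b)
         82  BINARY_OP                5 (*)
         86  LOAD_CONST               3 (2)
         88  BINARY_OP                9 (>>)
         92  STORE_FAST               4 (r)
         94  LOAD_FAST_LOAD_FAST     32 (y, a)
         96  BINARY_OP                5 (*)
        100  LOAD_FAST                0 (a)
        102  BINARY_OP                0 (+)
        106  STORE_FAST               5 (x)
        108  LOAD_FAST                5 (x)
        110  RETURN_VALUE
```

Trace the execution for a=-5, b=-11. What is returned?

75

LOAD_FAST_LOAD_FAST b,a → push -11,-5. Stack: [-11, -5]
BINARY_OP % → -11 % -5 = -1. Stack: [-1]
LOAD_CONST → push 4. Stack: [-1, 4]
BINARY_OP << → -1 << 4 = -16. Stack: [-16]
STORE_FAST y → y=-16. Stack: []
LOAD_FAST_LOAD_FAST y,a → push -16,-5. Stack: [-16, -5]
COMPARE_OP bool(>) → -16 vs -5 = False. Stack: [False]
POP_JUMP_IF_FALSE → pop False; jump. Stack: []
LOAD_FAST_LOAD_FAST y,y → push -16,-16. Stack: [-16, -16]
BINARY_OP + → -16 + -16 = -32. Stack: [-32]
STORE_FAST m → m=-32. Stack: []
LOAD_FAST_LOAD_FAST y,b → push -16,-11. Stack: [-16, -11]
BINARY_OP * → -16 * -11 = 176. Stack: [176]
LOAD_CONST → push 2. Stack: [176, 2]
BINARY_OP >> → 176 >> 2 = 44. Stack: [44]
STORE_FAST r → r=44. Stack: []
LOAD_FAST_LOAD_FAST y,a → push -16,-5. Stack: [-16, -5]
BINARY_OP * → -16 * -5 = 80. Stack: [80]
LOAD_FAST a → push -5. Stack: [80, -5]
BINARY_OP + → 80 + -5 = 75. Stack: [75]
STORE_FAST x → x=75. Stack: []
LOAD_FAST x → push 75. Stack: [75]
RETURN_VALUE → return 75.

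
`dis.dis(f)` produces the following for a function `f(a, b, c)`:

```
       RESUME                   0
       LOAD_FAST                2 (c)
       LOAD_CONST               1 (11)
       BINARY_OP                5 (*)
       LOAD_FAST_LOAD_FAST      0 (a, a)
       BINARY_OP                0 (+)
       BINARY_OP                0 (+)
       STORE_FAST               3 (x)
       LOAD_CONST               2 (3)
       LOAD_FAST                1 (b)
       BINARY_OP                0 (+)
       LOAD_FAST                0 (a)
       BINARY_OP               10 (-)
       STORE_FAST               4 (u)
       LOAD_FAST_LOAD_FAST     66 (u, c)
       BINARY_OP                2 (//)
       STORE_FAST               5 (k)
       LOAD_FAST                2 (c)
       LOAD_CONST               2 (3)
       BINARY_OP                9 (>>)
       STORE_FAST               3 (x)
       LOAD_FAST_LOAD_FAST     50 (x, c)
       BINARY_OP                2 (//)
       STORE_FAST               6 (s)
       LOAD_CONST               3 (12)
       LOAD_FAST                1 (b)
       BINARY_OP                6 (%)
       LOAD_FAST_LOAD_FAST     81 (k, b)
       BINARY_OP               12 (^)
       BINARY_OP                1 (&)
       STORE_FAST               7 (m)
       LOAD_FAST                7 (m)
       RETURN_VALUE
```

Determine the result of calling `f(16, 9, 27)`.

2

LOAD_FAST c → push 27. Stack: [27]
LOAD_CONST → push 11. Stack: [27, 11]
BINARY_OP * → 27 * 11 = 297. Stack: [297]
LOAD_FAST_LOAD_FAST a,a → push 16,16. Stack: [297, 16, 16]
BINARY_OP + → 16 + 16 = 32. Stack: [297, 32]
BINARY_OP + → 297 + 32 = 329. Stack: [329]
STORE_FAST x → x=329. Stack: []
LOAD_CONST → push 3. Stack: [3]
LOAD_FAST b → push 9. Stack: [3, 9]
BINARY_OP + → 3 + 9 = 12. Stack: [12]
LOAD_FAST a → push 16. Stack: [12, 16]
BINARY_OP - → 12 - 16 = -4. Stack: [-4]
STORE_FAST u → u=-4. Stack: []
LOAD_FAST_LOAD_FAST u,c → push -4,27. Stack: [-4, 27]
BINARY_OP // → -4 // 27 = -1. Stack: [-1]
STORE_FAST k → k=-1. Stack: []
LOAD_FAST c → push 27. Stack: [27]
LOAD_CONST → push 3. Stack: [27, 3]
BINARY_OP >> → 27 >> 3 = 3. Stack: [3]
STORE_FAST x → x=3. Stack: []
LOAD_FAST_LOAD_FAST x,c → push 3,27. Stack: [3, 27]
BINARY_OP // → 3 // 27 = 0. Stack: [0]
STORE_FAST s → s=0. Stack: []
LOAD_CONST → push 12. Stack: [12]
LOAD_FAST b → push 9. Stack: [12, 9]
BINARY_OP % → 12 % 9 = 3. Stack: [3]
LOAD_FAST_LOAD_FAST k,b → push -1,9. Stack: [3, -1, 9]
BINARY_OP ^ → -1 ^ 9 = -10. Stack: [3, -10]
BINARY_OP & → 3 & -10 = 2. Stack: [2]
STORE_FAST m → m=2. Stack: []
LOAD_FAST m → push 2. Stack: [2]
RETURN_VALUE → return 2.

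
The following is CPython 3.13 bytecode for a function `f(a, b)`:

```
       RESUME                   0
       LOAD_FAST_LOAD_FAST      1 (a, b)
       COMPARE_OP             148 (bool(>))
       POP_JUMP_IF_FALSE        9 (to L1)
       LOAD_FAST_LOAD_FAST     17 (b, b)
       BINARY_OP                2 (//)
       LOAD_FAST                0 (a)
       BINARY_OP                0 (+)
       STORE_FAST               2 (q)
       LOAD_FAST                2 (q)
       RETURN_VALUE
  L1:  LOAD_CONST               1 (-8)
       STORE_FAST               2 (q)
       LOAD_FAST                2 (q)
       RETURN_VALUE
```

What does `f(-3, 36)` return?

-8

LOAD_FAST_LOAD_FAST a,b → push -3,36. Stack: [-3, 36]
COMPARE_OP bool(>) → -3 vs 36 = False. Stack: [False]
POP_JUMP_IF_FALSE → pop False; jump. Stack: []
LOAD_CONST → push -8. Stack: [-8]
STORE_FAST q → q=-8. Stack: []
LOAD_FAST q → push -8. Stack: [-8]
RETURN_VALUE → return -8.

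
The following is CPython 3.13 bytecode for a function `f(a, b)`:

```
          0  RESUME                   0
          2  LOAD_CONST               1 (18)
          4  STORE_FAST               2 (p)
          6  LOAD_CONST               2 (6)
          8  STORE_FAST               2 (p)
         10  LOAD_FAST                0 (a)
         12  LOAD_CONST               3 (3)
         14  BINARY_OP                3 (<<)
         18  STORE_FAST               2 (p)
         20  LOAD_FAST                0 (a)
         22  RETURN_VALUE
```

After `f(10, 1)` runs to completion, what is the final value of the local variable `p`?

80

LOAD_CONST → push 18. Stack: [18]
STORE_FAST p → p=18. Stack: []
LOAD_CONST → push 6. Stack: [6]
STORE_FAST p → p=6. Stack: []
LOAD_FAST a → push 10. Stack: [10]
LOAD_CONST → push 3. Stack: [10, 3]
BINARY_OP << → 10 << 3 = 80. Stack: [80]
STORE_FAST p → p=80. Stack: []
LOAD_FAST a → push 10. Stack: [10]
RETURN_VALUE → return 10.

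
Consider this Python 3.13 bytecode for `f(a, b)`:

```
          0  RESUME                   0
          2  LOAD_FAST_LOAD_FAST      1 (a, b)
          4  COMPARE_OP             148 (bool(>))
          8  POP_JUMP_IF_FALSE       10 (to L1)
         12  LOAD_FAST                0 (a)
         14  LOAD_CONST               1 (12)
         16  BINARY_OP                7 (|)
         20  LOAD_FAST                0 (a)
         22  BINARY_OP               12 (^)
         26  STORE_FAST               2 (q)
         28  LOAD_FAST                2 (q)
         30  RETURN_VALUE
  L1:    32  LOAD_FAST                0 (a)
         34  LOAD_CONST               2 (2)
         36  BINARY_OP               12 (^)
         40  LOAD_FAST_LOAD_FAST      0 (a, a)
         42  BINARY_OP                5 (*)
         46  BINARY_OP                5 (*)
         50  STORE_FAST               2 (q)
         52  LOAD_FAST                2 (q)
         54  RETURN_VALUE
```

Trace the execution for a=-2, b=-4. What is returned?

0

LOAD_FAST_LOAD_FAST a,b → push -2,-4. Stack: [-2, -4]
COMPARE_OP bool(>) → -2 vs -4 = True. Stack: [True]
POP_JUMP_IF_FALSE → pop True; no jump. Stack: []
LOAD_FAST a → push -2. Stack: [-2]
LOAD_CONST → push 12. Stack: [-2, 12]
BINARY_OP | → -2 | 12 = -2. Stack: [-2]
LOAD_FAST a → push -2. Stack: [-2, -2]
BINARY_OP ^ → -2 ^ -2 = 0. Stack: [0]
STORE_FAST q → q=0. Stack: []
LOAD_FAST q → push 0. Stack: [0]
RETURN_VALUE → return 0.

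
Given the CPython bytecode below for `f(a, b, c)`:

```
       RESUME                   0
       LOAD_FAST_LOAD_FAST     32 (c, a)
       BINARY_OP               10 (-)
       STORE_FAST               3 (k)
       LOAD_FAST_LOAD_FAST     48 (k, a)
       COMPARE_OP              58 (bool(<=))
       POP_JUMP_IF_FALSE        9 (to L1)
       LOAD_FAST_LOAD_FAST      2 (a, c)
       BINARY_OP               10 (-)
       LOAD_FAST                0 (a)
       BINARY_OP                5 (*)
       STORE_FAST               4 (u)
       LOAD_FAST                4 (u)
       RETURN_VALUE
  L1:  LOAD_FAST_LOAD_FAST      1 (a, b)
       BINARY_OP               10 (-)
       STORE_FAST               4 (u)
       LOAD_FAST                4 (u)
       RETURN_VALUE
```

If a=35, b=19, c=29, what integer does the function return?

LOAD_FAST_LOAD_FAST c,a → push 29,35. Stack: [29, 35]
BINARY_OP - → 29 - 35 = -6. Stack: [-6]
STORE_FAST k → k=-6. Stack: []
LOAD_FAST_LOAD_FAST k,a → push -6,35. Stack: [-6, 35]
COMPARE_OP bool(<=) → -6 vs 35 = True. Stack: [True]
POP_JUMP_IF_FALSE → pop True; no jump. Stack: []
LOAD_FAST_LOAD_FAST a,c → push 35,29. Stack: [35, 29]
BINARY_OP - → 35 - 29 = 6. Stack: [6]
LOAD_FAST a → push 35. Stack: [6, 35]
BINARY_OP * → 6 * 35 = 210. Stack: [210]
STORE_FAST u → u=210. Stack: []
LOAD_FAST u → push 210. Stack: [210]
RETURN_VALUE → return 210.

210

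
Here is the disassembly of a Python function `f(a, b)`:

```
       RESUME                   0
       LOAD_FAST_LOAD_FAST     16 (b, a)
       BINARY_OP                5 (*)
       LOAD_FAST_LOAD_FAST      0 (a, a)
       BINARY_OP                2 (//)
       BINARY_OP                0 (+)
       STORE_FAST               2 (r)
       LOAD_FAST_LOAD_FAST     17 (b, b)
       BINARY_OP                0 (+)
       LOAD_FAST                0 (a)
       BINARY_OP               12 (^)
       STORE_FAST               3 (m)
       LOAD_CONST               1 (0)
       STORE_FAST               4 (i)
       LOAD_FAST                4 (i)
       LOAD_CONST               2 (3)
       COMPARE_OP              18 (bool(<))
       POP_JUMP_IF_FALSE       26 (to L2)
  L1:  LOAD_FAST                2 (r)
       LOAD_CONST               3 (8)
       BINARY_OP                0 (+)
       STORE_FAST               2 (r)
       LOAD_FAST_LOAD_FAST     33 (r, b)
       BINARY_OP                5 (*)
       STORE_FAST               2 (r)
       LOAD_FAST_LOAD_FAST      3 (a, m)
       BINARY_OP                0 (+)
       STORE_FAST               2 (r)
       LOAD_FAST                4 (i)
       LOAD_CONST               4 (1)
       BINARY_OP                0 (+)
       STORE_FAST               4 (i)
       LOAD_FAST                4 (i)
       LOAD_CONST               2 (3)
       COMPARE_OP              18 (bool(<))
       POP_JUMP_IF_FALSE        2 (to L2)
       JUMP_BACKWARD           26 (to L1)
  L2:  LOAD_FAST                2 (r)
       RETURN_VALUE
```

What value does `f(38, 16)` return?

LOAD_FAST_LOAD_FAST b,a → push 16,38
BINARY_OP * → 16 * 38 = 608
LOAD_FAST_LOAD_FAST a,a → push 38,38
BINARY_OP // → 38 // 38 = 1
BINARY_OP + → 608 + 1 = 609
STORE_FAST r → r=609
LOAD_FAST_LOAD_FAST b,b → push 16,16
BINARY_OP + → 16 + 16 = 32
LOAD_FAST a → push 38
BINARY_OP ^ → 32 ^ 38 = 6
STORE_FAST m → m=6
LOAD_CONST → push 0
STORE_FAST i → i=0
LOAD_FAST i → push 0
LOAD_CONST → push 3
COMPARE_OP bool(<) → 0 vs 3 = True
POP_JUMP_IF_FALSE → pop True; no jump
LOAD_FAST r → push 609
LOAD_CONST → push 8
BINARY_OP + → 609 + 8 = 617
STORE_FAST r → r=617
LOAD_FAST_LOAD_FAST r,b → push 617,16
BINARY_OP * → 617 * 16 = 9872
STORE_FAST r → r=9872
LOAD_FAST_LOAD_FAST a,m → push 38,6
BINARY_OP + → 38 + 6 = 44
STORE_FAST r → r=44
LOAD_FAST i → push 0
LOAD_CONST → push 1
BINARY_OP + → 0 + 1 = 1
STORE_FAST i → i=1
LOAD_FAST i → push 1
LOAD_CONST → push 3
COMPARE_OP bool(<) → 1 vs 3 = True
POP_JUMP_IF_FALSE → pop True; no jump
LOAD_FAST r → push 44
LOAD_CONST → push 8
BINARY_OP + → 44 + 8 = 52
STORE_FAST r → r=52
LOAD_FAST_LOAD_FAST r,b → push 52,16
BINARY_OP * → 52 * 16 = 832
STORE_FAST r → r=832
LOAD_FAST_LOAD_FAST a,m → push 38,6
BINARY_OP + → 38 + 6 = 44
STORE_FAST r → r=44
LOAD_FAST i → push 1
LOAD_CONST → push 1
BINARY_OP + → 1 + 1 = 2
STORE_FAST i → i=2
LOAD_FAST i → push 2
LOAD_CONST → push 3
COMPARE_OP bool(<) → 2 vs 3 = True
POP_JUMP_IF_FALSE → pop True; no jump
LOAD_FAST r → push 44
LOAD_CONST → push 8
BINARY_OP + → 44 + 8 = 52
STORE_FAST r → r=52
LOAD_FAST_LOAD_FAST r,b → push 52,16
BINARY_OP * → 52 * 16 = 832
STORE_FAST r → r=832
LOAD_FAST_LOAD_FAST a,m → push 38,6
BINARY_OP + → 38 + 6 = 44
STORE_FAST r → r=44
LOAD_FAST i → push 2
LOAD_CONST → push 1
BINARY_OP + → 2 + 1 = 3
STORE_FAST i → i=3
LOAD_FAST i → push 3
LOAD_CONST → push 3
COMPARE_OP bool(<) → 3 vs 3 = False
POP_JUMP_IF_FALSE → pop False; jump
LOAD_FAST r → push 44
RETURN_VALUE → return 44.

44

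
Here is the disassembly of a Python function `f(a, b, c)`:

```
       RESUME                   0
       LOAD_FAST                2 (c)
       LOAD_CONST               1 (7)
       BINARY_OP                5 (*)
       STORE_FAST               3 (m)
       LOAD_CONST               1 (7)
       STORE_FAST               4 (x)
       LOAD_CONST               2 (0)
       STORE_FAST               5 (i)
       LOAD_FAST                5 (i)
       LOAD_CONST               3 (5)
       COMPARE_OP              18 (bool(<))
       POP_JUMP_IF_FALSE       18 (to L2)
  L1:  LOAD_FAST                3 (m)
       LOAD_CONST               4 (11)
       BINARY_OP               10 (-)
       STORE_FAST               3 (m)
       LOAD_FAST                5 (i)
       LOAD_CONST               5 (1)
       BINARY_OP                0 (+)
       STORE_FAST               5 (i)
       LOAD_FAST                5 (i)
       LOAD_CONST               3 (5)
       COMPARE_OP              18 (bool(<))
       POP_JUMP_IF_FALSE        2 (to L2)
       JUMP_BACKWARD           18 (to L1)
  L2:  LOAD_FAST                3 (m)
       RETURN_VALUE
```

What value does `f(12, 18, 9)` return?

8

LOAD_FAST c → push 9
LOAD_CONST → push 7
BINARY_OP * → 9 * 7 = 63
STORE_FAST m → m=63
LOAD_CONST → push 7
STORE_FAST x → x=7
LOAD_CONST → push 0
STORE_FAST i → i=0
LOAD_FAST i → push 0
LOAD_CONST → push 5
COMPARE_OP bool(<) → 0 vs 5 = True
POP_JUMP_IF_FALSE → pop True; no jump
LOAD_FAST m → push 63
LOAD_CONST → push 11
BINARY_OP - → 63 - 11 = 52
STORE_FAST m → m=52
LOAD_FAST i → push 0
LOAD_CONST → push 1
BINARY_OP + → 0 + 1 = 1
STORE_FAST i → i=1
LOAD_FAST i → push 1
LOAD_CONST → push 5
COMPARE_OP bool(<) → 1 vs 5 = True
POP_JUMP_IF_FALSE → pop True; no jump
LOAD_FAST m → push 52
LOAD_CONST → push 11
BINARY_OP - → 52 - 11 = 41
STORE_FAST m → m=41
LOAD_FAST i → push 1
LOAD_CONST → push 1
BINARY_OP + → 1 + 1 = 2
STORE_FAST i → i=2
LOAD_FAST i → push 2
LOAD_CONST → push 5
COMPARE_OP bool(<) → 2 vs 5 = True
POP_JUMP_IF_FALSE → pop True; no jump
LOAD_FAST m → push 41
LOAD_CONST → push 11
BINARY_OP - → 41 - 11 = 30
STORE_FAST m → m=30
LOAD_FAST i → push 2
LOAD_CONST → push 1
BINARY_OP + → 2 + 1 = 3
STORE_FAST i → i=3
LOAD_FAST i → push 3
LOAD_CONST → push 5
COMPARE_OP bool(<) → 3 vs 5 = True
POP_JUMP_IF_FALSE → pop True; no jump
LOAD_FAST m → push 30
LOAD_CONST → push 11
BINARY_OP - → 30 - 11 = 19
STORE_FAST m → m=19
LOAD_FAST i → push 3
LOAD_CONST → push 1
BINARY_OP + → 3 + 1 = 4
STORE_FAST i → i=4
LOAD_FAST i → push 4
LOAD_CONST → push 5
COMPARE_OP bool(<) → 4 vs 5 = True
POP_JUMP_IF_FALSE → pop True; no jump
LOAD_FAST m → push 19
LOAD_CONST → push 11
BINARY_OP - → 19 - 11 = 8
STORE_FAST m → m=8
LOAD_FAST i → push 4
LOAD_CONST → push 1
BINARY_OP + → 4 + 1 = 5
STORE_FAST i → i=5
LOAD_FAST i → push 5
LOAD_CONST → push 5
COMPARE_OP bool(<) → 5 vs 5 = False
POP_JUMP_IF_FALSE → pop False; jump
LOAD_FAST m → push 8
RETURN_VALUE → return 8.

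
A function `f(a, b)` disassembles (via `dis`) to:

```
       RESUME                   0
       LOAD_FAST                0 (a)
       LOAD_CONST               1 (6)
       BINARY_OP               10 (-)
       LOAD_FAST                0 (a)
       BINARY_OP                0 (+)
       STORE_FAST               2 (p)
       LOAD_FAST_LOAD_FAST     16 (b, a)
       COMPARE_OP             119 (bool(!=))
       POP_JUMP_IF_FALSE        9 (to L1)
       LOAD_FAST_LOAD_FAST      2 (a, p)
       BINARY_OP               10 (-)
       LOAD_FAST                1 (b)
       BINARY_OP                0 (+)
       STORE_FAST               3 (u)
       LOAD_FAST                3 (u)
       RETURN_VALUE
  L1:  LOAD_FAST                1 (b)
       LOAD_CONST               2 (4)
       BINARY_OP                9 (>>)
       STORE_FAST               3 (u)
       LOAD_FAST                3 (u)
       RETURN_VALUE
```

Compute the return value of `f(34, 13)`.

LOAD_FAST a → push 34. Stack: [34]
LOAD_CONST → push 6. Stack: [34, 6]
BINARY_OP - → 34 - 6 = 28. Stack: [28]
LOAD_FAST a → push 34. Stack: [28, 34]
BINARY_OP + → 28 + 34 = 62. Stack: [62]
STORE_FAST p → p=62. Stack: []
LOAD_FAST_LOAD_FAST b,a → push 13,34. Stack: [13, 34]
COMPARE_OP bool(!=) → 13 vs 34 = True. Stack: [True]
POP_JUMP_IF_FALSE → pop True; no jump. Stack: []
LOAD_FAST_LOAD_FAST a,p → push 34,62. Stack: [34, 62]
BINARY_OP - → 34 - 62 = -28. Stack: [-28]
LOAD_FAST b → push 13. Stack: [-28, 13]
BINARY_OP + → -28 + 13 = -15. Stack: [-15]
STORE_FAST u → u=-15. Stack: []
LOAD_FAST u → push -15. Stack: [-15]
RETURN_VALUE → return -15.

-15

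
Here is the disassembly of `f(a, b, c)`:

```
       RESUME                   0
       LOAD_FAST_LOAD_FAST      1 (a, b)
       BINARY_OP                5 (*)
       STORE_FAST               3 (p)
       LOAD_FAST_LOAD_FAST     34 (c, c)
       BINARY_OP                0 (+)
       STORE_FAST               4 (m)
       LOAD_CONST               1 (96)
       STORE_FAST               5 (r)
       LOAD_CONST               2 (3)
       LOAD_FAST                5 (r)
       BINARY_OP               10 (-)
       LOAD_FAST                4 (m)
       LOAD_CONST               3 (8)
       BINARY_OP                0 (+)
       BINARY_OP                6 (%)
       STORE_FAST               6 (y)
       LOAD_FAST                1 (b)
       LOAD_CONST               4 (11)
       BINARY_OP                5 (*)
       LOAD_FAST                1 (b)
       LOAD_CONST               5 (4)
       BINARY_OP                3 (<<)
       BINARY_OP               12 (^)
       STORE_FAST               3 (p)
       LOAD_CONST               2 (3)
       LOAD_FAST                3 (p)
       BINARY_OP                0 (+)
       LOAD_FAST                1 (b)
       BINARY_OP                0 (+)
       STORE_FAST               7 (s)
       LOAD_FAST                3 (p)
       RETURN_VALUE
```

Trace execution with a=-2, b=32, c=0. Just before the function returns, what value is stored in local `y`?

LOAD_FAST_LOAD_FAST a,b → push -2,32. Stack: [-2, 32]
BINARY_OP * → -2 * 32 = -64. Stack: [-64]
STORE_FAST p → p=-64. Stack: []
LOAD_FAST_LOAD_FAST c,c → push 0,0. Stack: [0, 0]
BINARY_OP + → 0 + 0 = 0. Stack: [0]
STORE_FAST m → m=0. Stack: []
LOAD_CONST → push 96. Stack: [96]
STORE_FAST r → r=96. Stack: []
LOAD_CONST → push 3. Stack: [3]
LOAD_FAST r → push 96. Stack: [3, 96]
BINARY_OP - → 3 - 96 = -93. Stack: [-93]
LOAD_FAST m → push 0. Stack: [-93, 0]
LOAD_CONST → push 8. Stack: [-93, 0, 8]
BINARY_OP + → 0 + 8 = 8. Stack: [-93, 8]
BINARY_OP % → -93 % 8 = 3. Stack: [3]
STORE_FAST y → y=3. Stack: []
LOAD_FAST b → push 32. Stack: [32]
LOAD_CONST → push 11. Stack: [32, 11]
BINARY_OP * → 32 * 11 = 352. Stack: [352]
LOAD_FAST b → push 32. Stack: [352, 32]
LOAD_CONST → push 4. Stack: [352, 32, 4]
BINARY_OP << → 32 << 4 = 512. Stack: [352, 512]
BINARY_OP ^ → 352 ^ 512 = 864. Stack: [864]
STORE_FAST p → p=864. Stack: []
LOAD_CONST → push 3. Stack: [3]
LOAD_FAST p → push 864. Stack: [3, 864]
BINARY_OP + → 3 + 864 = 867. Stack: [867]
LOAD_FAST b → push 32. Stack: [867, 32]
BINARY_OP + → 867 + 32 = 899. Stack: [899]
STORE_FAST s → s=899. Stack: []
LOAD_FAST p → push 864. Stack: [864]
RETURN_VALUE → return 864.

3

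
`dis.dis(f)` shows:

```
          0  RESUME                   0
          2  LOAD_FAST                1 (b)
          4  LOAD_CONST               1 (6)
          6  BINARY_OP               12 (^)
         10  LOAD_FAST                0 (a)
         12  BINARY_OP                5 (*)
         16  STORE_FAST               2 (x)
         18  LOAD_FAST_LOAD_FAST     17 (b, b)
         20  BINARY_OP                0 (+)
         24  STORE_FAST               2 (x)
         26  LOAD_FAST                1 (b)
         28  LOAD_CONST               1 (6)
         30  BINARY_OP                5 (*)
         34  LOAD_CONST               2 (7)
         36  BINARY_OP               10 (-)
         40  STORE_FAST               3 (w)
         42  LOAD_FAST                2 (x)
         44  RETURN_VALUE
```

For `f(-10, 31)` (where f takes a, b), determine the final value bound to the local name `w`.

179

LOAD_FAST b → push 31. Stack: [31]
LOAD_CONST → push 6. Stack: [31, 6]
BINARY_OP ^ → 31 ^ 6 = 25. Stack: [25]
LOAD_FAST a → push -10. Stack: [25, -10]
BINARY_OP * → 25 * -10 = -250. Stack: [-250]
STORE_FAST x → x=-250. Stack: []
LOAD_FAST_LOAD_FAST b,b → push 31,31. Stack: [31, 31]
BINARY_OP + → 31 + 31 = 62. Stack: [62]
STORE_FAST x → x=62. Stack: []
LOAD_FAST b → push 31. Stack: [31]
LOAD_CONST → push 6. Stack: [31, 6]
BINARY_OP * → 31 * 6 = 186. Stack: [186]
LOAD_CONST → push 7. Stack: [186, 7]
BINARY_OP - → 186 - 7 = 179. Stack: [179]
STORE_FAST w → w=179. Stack: []
LOAD_FAST x → push 62. Stack: [62]
RETURN_VALUE → return 62.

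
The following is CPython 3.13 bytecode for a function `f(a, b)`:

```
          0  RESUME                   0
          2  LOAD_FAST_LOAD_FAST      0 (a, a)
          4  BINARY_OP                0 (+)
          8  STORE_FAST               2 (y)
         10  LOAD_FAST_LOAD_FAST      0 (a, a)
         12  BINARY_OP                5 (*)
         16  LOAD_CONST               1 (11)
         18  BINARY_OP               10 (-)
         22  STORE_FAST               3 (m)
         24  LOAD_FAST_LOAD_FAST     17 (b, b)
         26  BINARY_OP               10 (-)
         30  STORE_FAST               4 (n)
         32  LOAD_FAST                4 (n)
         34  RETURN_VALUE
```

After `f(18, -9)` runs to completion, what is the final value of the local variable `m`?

LOAD_FAST_LOAD_FAST a,a → push 18,18. Stack: [18, 18]
BINARY_OP + → 18 + 18 = 36. Stack: [36]
STORE_FAST y → y=36. Stack: []
LOAD_FAST_LOAD_FAST a,a → push 18,18. Stack: [18, 18]
BINARY_OP * → 18 * 18 = 324. Stack: [324]
LOAD_CONST → push 11. Stack: [324, 11]
BINARY_OP - → 324 - 11 = 313. Stack: [313]
STORE_FAST m → m=313. Stack: []
LOAD_FAST_LOAD_FAST b,b → push -9,-9. Stack: [-9, -9]
BINARY_OP - → -9 - -9 = 0. Stack: [0]
STORE_FAST n → n=0. Stack: []
LOAD_FAST n → push 0. Stack: [0]
RETURN_VALUE → return 0.

313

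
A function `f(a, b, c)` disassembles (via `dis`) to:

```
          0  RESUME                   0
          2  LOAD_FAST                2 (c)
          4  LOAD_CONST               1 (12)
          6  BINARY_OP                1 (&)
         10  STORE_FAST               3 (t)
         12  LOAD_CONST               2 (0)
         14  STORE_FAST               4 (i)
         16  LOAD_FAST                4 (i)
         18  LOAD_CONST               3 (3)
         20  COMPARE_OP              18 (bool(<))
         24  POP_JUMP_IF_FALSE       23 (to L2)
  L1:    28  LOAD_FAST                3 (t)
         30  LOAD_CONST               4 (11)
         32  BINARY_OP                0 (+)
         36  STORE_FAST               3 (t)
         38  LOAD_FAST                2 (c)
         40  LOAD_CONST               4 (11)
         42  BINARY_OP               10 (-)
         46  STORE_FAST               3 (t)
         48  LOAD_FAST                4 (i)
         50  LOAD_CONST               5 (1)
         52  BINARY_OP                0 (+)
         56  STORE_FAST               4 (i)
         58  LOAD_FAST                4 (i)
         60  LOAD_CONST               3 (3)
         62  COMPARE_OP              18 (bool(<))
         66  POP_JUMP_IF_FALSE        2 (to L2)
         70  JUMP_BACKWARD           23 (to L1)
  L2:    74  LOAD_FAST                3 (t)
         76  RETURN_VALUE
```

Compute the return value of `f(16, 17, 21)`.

LOAD_FAST c → push 21. Stack: [21]
LOAD_CONST → push 12. Stack: [21, 12]
BINARY_OP & → 21 & 12 = 4. Stack: [4]
STORE_FAST t → t=4. Stack: []
LOAD_CONST → push 0. Stack: [0]
STORE_FAST i → i=0. Stack: []
LOAD_FAST i → push 0. Stack: [0]
LOAD_CONST → push 3. Stack: [0, 3]
COMPARE_OP bool(<) → 0 vs 3 = True. Stack: [True]
POP_JUMP_IF_FALSE → pop True; no jump. Stack: []
LOAD_FAST t → push 4. Stack: [4]
LOAD_CONST → push 11. Stack: [4, 11]
BINARY_OP + → 4 + 11 = 15. Stack: [15]
STORE_FAST t → t=15. Stack: []
LOAD_FAST c → push 21. Stack: [21]
LOAD_CONST → push 11. Stack: [21, 11]
BINARY_OP - → 21 - 11 = 10. Stack: [10]
STORE_FAST t → t=10. Stack: []
LOAD_FAST i → push 0. Stack: [0]
LOAD_CONST → push 1. Stack: [0, 1]
BINARY_OP + → 0 + 1 = 1. Stack: [1]
STORE_FAST i → i=1. Stack: []
LOAD_FAST i → push 1. Stack: [1]
LOAD_CONST → push 3. Stack: [1, 3]
COMPARE_OP bool(<) → 1 vs 3 = True. Stack: [True]
POP_JUMP_IF_FALSE → pop True; no jump. Stack: []
LOAD_FAST t → push 10. Stack: [10]
LOAD_CONST → push 11. Stack: [10, 11]
BINARY_OP + → 10 + 11 = 21. Stack: [21]
STORE_FAST t → t=21. Stack: []
LOAD_FAST c → push 21. Stack: [21]
LOAD_CONST → push 11. Stack: [21, 11]
BINARY_OP - → 21 - 11 = 10. Stack: [10]
STORE_FAST t → t=10. Stack: []
LOAD_FAST i → push 1. Stack: [1]
LOAD_CONST → push 1. Stack: [1, 1]
BINARY_OP + → 1 + 1 = 2. Stack: [2]
STORE_FAST i → i=2. Stack: []
LOAD_FAST i → push 2. Stack: [2]
LOAD_CONST → push 3. Stack: [2, 3]
COMPARE_OP bool(<) → 2 vs 3 = True. Stack: [True]
POP_JUMP_IF_FALSE → pop True; no jump. Stack: []
LOAD_FAST t → push 10. Stack: [10]
LOAD_CONST → push 11. Stack: [10, 11]
BINARY_OP + → 10 + 11 = 21. Stack: [21]
STORE_FAST t → t=21. Stack: []
LOAD_FAST c → push 21. Stack: [21]
LOAD_CONST → push 11. Stack: [21, 11]
BINARY_OP - → 21 - 11 = 10. Stack: [10]
STORE_FAST t → t=10. Stack: []
LOAD_FAST i → push 2. Stack: [2]
LOAD_CONST → push 1. Stack: [2, 1]
BINARY_OP + → 2 + 1 = 3. Stack: [3]
STORE_FAST i → i=3. Stack: []
LOAD_FAST i → push 3. Stack: [3]
LOAD_CONST → push 3. Stack: [3, 3]
COMPARE_OP bool(<) → 3 vs 3 = False. Stack: [False]
POP_JUMP_IF_FALSE → pop False; jump. Stack: []
LOAD_FAST t → push 10. Stack: [10]
RETURN_VALUE → return 10.

10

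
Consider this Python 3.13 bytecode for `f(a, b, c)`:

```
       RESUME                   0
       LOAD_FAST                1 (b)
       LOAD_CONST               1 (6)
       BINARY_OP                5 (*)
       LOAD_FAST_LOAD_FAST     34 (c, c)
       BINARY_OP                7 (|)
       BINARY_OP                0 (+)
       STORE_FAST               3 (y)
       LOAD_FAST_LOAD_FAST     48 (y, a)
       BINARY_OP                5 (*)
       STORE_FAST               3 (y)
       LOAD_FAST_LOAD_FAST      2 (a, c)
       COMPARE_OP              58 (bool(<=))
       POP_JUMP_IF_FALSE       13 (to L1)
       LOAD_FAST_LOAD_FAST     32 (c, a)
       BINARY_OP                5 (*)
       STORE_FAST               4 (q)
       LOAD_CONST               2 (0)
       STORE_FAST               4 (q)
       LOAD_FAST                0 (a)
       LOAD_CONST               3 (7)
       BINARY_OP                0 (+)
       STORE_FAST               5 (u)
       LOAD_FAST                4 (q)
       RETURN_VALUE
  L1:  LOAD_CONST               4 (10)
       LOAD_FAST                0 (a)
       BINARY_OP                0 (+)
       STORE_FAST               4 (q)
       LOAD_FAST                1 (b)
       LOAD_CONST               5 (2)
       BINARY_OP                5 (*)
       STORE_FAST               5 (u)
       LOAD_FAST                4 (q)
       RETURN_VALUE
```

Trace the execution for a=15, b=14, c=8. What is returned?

LOAD_FAST b → push 14. Stack: [14]
LOAD_CONST → push 6. Stack: [14, 6]
BINARY_OP * → 14 * 6 = 84. Stack: [84]
LOAD_FAST_LOAD_FAST c,c → push 8,8. Stack: [84, 8, 8]
BINARY_OP | → 8 | 8 = 8. Stack: [84, 8]
BINARY_OP + → 84 + 8 = 92. Stack: [92]
STORE_FAST y → y=92. Stack: []
LOAD_FAST_LOAD_FAST y,a → push 92,15. Stack: [92, 15]
BINARY_OP * → 92 * 15 = 1380. Stack: [1380]
STORE_FAST y → y=1380. Stack: []
LOAD_FAST_LOAD_FAST a,c → push 15,8. Stack: [15, 8]
COMPARE_OP bool(<=) → 15 vs 8 = False. Stack: [False]
POP_JUMP_IF_FALSE → pop False; jump. Stack: []
LOAD_CONST → push 10. Stack: [10]
LOAD_FAST a → push 15. Stack: [10, 15]
BINARY_OP + → 10 + 15 = 25. Stack: [25]
STORE_FAST q → q=25. Stack: []
LOAD_FAST b → push 14. Stack: [14]
LOAD_CONST → push 2. Stack: [14, 2]
BINARY_OP * → 14 * 2 = 28. Stack: [28]
STORE_FAST u → u=28. Stack: []
LOAD_FAST q → push 25. Stack: [25]
RETURN_VALUE → return 25.

25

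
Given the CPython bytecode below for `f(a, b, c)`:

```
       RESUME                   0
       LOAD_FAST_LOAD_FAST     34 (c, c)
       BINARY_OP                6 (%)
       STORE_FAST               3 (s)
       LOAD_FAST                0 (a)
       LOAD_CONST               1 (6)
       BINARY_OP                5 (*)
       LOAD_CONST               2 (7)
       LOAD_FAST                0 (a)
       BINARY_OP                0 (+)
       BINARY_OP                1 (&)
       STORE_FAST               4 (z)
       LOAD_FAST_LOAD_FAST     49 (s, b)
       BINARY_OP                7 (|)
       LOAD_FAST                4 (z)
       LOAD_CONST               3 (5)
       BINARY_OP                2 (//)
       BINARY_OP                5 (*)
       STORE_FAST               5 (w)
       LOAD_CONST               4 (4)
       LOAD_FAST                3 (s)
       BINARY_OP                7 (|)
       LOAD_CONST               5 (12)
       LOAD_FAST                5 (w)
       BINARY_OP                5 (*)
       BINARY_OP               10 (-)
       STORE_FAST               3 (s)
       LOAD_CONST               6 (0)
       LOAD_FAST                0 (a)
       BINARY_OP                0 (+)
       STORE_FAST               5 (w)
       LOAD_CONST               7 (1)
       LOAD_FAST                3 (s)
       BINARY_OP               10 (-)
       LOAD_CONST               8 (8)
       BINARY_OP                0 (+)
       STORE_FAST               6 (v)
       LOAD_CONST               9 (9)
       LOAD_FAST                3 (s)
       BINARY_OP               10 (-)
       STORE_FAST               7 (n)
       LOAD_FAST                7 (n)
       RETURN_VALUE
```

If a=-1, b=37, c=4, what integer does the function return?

LOAD_FAST_LOAD_FAST c,c → push 4,4. Stack: [4, 4]
BINARY_OP % → 4 % 4 = 0. Stack: [0]
STORE_FAST s → s=0. Stack: []
LOAD_FAST a → push -1. Stack: [-1]
LOAD_CONST → push 6. Stack: [-1, 6]
BINARY_OP * → -1 * 6 = -6. Stack: [-6]
LOAD_CONST → push 7. Stack: [-6, 7]
LOAD_FAST a → push -1. Stack: [-6, 7, -1]
BINARY_OP + → 7 + -1 = 6. Stack: [-6, 6]
BINARY_OP & → -6 & 6 = 2. Stack: [2]
STORE_FAST z → z=2. Stack: []
LOAD_FAST_LOAD_FAST s,b → push 0,37. Stack: [0, 37]
BINARY_OP | → 0 | 37 = 37. Stack: [37]
LOAD_FAST z → push 2. Stack: [37, 2]
LOAD_CONST → push 5. Stack: [37, 2, 5]
BINARY_OP // → 2 // 5 = 0. Stack: [37, 0]
BINARY_OP * → 37 * 0 = 0. Stack: [0]
STORE_FAST w → w=0. Stack: []
LOAD_CONST → push 4. Stack: [4]
LOAD_FAST s → push 0. Stack: [4, 0]
BINARY_OP | → 4 | 0 = 4. Stack: [4]
LOAD_CONST → push 12. Stack: [4, 12]
LOAD_FAST w → push 0. Stack: [4, 12, 0]
BINARY_OP * → 12 * 0 = 0. Stack: [4, 0]
BINARY_OP - → 4 - 0 = 4. Stack: [4]
STORE_FAST s → s=4. Stack: []
LOAD_CONST → push 0. Stack: [0]
LOAD_FAST a → push -1. Stack: [0, -1]
BINARY_OP + → 0 + -1 = -1. Stack: [-1]
STORE_FAST w → w=-1. Stack: []
LOAD_CONST → push 1. Stack: [1]
LOAD_FAST s → push 4. Stack: [1, 4]
BINARY_OP - → 1 - 4 = -3. Stack: [-3]
LOAD_CONST → push 8. Stack: [-3, 8]
BINARY_OP + → -3 + 8 = 5. Stack: [5]
STORE_FAST v → v=5. Stack: []
LOAD_CONST → push 9. Stack: [9]
LOAD_FAST s → push 4. Stack: [9, 4]
BINARY_OP - → 9 - 4 = 5. Stack: [5]
STORE_FAST n → n=5. Stack: []
LOAD_FAST n → push 5. Stack: [5]
RETURN_VALUE → return 5.

5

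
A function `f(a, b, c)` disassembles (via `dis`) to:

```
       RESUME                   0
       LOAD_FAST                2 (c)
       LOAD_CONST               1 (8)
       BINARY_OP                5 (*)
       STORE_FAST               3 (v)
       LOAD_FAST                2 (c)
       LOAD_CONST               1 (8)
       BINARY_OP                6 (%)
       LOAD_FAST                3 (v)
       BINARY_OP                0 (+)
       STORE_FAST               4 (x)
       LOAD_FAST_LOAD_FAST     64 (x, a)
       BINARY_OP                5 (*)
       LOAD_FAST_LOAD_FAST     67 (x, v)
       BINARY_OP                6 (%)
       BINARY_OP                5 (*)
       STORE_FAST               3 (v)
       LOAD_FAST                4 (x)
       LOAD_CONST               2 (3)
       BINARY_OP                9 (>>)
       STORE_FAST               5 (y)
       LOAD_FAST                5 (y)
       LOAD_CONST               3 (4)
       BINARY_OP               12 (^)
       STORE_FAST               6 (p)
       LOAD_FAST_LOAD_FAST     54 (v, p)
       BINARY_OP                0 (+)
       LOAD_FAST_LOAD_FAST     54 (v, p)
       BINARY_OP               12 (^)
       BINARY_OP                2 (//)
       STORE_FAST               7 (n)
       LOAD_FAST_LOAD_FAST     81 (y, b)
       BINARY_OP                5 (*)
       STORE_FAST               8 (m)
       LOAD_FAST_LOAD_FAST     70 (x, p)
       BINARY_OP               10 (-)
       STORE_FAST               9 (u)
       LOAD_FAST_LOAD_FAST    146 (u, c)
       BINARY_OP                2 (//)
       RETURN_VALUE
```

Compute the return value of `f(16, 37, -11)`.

6

LOAD_FAST c → push -11. Stack: [-11]
LOAD_CONST → push 8. Stack: [-11, 8]
BINARY_OP * → -11 * 8 = -88. Stack: [-88]
STORE_FAST v → v=-88. Stack: []
LOAD_FAST c → push -11. Stack: [-11]
LOAD_CONST → push 8. Stack: [-11, 8]
BINARY_OP % → -11 % 8 = 5. Stack: [5]
LOAD_FAST v → push -88. Stack: [5, -88]
BINARY_OP + → 5 + -88 = -83. Stack: [-83]
STORE_FAST x → x=-83. Stack: []
LOAD_FAST_LOAD_FAST x,a → push -83,16. Stack: [-83, 16]
BINARY_OP * → -83 * 16 = -1328. Stack: [-1328]
LOAD_FAST_LOAD_FAST x,v → push -83,-88. Stack: [-1328, -83, -88]
BINARY_OP % → -83 % -88 = -83. Stack: [-1328, -83]
BINARY_OP * → -1328 * -83 = 110224. Stack: [110224]
STORE_FAST v → v=110224. Stack: []
LOAD_FAST x → push -83. Stack: [-83]
LOAD_CONST → push 3. Stack: [-83, 3]
BINARY_OP >> → -83 >> 3 = -11. Stack: [-11]
STORE_FAST y → y=-11. Stack: []
LOAD_FAST y → push -11. Stack: [-11]
LOAD_CONST → push 4. Stack: [-11, 4]
BINARY_OP ^ → -11 ^ 4 = -15. Stack: [-15]
STORE_FAST p → p=-15. Stack: []
LOAD_FAST_LOAD_FAST v,p → push 110224,-15. Stack: [110224, -15]
BINARY_OP + → 110224 + -15 = 110209. Stack: [110209]
LOAD_FAST_LOAD_FAST v,p → push 110224,-15. Stack: [110209, 110224, -15]
BINARY_OP ^ → 110224 ^ -15 = -110239. Stack: [110209, -110239]
BINARY_OP // → 110209 // -110239 = -1. Stack: [-1]
STORE_FAST n → n=-1. Stack: []
LOAD_FAST_LOAD_FAST y,b → push -11,37. Stack: [-11, 37]
BINARY_OP * → -11 * 37 = -407. Stack: [-407]
STORE_FAST m → m=-407. Stack: []
LOAD_FAST_LOAD_FAST x,p → push -83,-15. Stack: [-83, -15]
BINARY_OP - → -83 - -15 = -68. Stack: [-68]
STORE_FAST u → u=-68. Stack: []
LOAD_FAST_LOAD_FAST u,c → push -68,-11. Stack: [-68, -11]
BINARY_OP // → -68 // -11 = 6. Stack: [6]
RETURN_VALUE → return 6.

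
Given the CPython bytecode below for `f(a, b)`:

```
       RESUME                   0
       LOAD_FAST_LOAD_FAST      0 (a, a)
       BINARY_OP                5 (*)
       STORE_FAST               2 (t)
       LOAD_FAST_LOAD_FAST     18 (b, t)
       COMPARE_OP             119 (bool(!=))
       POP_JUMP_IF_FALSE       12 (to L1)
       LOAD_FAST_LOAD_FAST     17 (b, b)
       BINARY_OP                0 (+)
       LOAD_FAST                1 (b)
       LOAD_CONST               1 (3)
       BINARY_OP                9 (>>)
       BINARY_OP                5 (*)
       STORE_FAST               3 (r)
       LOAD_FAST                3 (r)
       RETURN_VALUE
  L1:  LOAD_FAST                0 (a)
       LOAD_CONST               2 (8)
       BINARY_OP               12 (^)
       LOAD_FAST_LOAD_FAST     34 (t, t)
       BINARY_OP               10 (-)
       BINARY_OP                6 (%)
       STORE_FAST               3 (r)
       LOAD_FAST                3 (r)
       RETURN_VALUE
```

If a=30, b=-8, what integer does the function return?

16

LOAD_FAST_LOAD_FAST a,a → push 30,30. Stack: [30, 30]
BINARY_OP * → 30 * 30 = 900. Stack: [900]
STORE_FAST t → t=900. Stack: []
LOAD_FAST_LOAD_FAST b,t → push -8,900. Stack: [-8, 900]
COMPARE_OP bool(!=) → -8 vs 900 = True. Stack: [True]
POP_JUMP_IF_FALSE → pop True; no jump. Stack: []
LOAD_FAST_LOAD_FAST b,b → push -8,-8. Stack: [-8, -8]
BINARY_OP + → -8 + -8 = -16. Stack: [-16]
LOAD_FAST b → push -8. Stack: [-16, -8]
LOAD_CONST → push 3. Stack: [-16, -8, 3]
BINARY_OP >> → -8 >> 3 = -1. Stack: [-16, -1]
BINARY_OP * → -16 * -1 = 16. Stack: [16]
STORE_FAST r → r=16. Stack: []
LOAD_FAST r → push 16. Stack: [16]
RETURN_VALUE → return 16.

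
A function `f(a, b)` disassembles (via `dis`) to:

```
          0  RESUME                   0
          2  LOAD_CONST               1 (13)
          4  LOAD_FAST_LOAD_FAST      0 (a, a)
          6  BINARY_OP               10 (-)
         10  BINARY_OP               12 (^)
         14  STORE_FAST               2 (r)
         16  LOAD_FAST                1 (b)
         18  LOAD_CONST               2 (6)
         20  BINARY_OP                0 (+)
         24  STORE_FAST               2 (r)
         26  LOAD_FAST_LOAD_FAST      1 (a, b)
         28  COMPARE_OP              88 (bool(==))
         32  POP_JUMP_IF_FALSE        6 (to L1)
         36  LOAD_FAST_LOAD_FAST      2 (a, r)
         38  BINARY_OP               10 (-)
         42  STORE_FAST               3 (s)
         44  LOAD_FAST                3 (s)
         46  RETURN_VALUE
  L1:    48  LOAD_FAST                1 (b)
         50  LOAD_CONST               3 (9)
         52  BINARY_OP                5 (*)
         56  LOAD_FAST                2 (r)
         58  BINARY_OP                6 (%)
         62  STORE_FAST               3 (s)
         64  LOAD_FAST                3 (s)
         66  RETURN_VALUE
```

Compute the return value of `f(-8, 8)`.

LOAD_CONST → push 13. Stack: [13]
LOAD_FAST_LOAD_FAST a,a → push -8,-8. Stack: [13, -8, -8]
BINARY_OP - → -8 - -8 = 0. Stack: [13, 0]
BINARY_OP ^ → 13 ^ 0 = 13. Stack: [13]
STORE_FAST r → r=13. Stack: []
LOAD_FAST b → push 8. Stack: [8]
LOAD_CONST → push 6. Stack: [8, 6]
BINARY_OP + → 8 + 6 = 14. Stack: [14]
STORE_FAST r → r=14. Stack: []
LOAD_FAST_LOAD_FAST a,b → push -8,8. Stack: [-8, 8]
COMPARE_OP bool(==) → -8 vs 8 = False. Stack: [False]
POP_JUMP_IF_FALSE → pop False; jump. Stack: []
LOAD_FAST b → push 8. Stack: [8]
LOAD_CONST → push 9. Stack: [8, 9]
BINARY_OP * → 8 * 9 = 72. Stack: [72]
LOAD_FAST r → push 14. Stack: [72, 14]
BINARY_OP % → 72 % 14 = 2. Stack: [2]
STORE_FAST s → s=2. Stack: []
LOAD_FAST s → push 2. Stack: [2]
RETURN_VALUE → return 2.

2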